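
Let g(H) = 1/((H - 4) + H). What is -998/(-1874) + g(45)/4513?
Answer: 193671819/363666566 ≈ 0.53255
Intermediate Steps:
g(H) = 1/(-4 + 2*H) (g(H) = 1/((-4 + H) + H) = 1/(-4 + 2*H))
-998/(-1874) + g(45)/4513 = -998/(-1874) + (1/(2*(-2 + 45)))/4513 = -998*(-1/1874) + ((1/2)/43)*(1/4513) = 499/937 + ((1/2)*(1/43))*(1/4513) = 499/937 + (1/86)*(1/4513) = 499/937 + 1/388118 = 193671819/363666566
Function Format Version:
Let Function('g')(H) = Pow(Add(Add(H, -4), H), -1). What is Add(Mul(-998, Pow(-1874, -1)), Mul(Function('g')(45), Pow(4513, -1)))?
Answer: Rational(193671819, 363666566) ≈ 0.53255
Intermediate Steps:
Function('g')(H) = Pow(Add(-4, Mul(2, H)), -1) (Function('g')(H) = Pow(Add(Add(-4, H), H), -1) = Pow(Add(-4, Mul(2, H)), -1))
Add(Mul(-998, Pow(-1874, -1)), Mul(Function('g')(45), Pow(4513, -1))) = Add(Mul(-998, Pow(-1874, -1)), Mul(Mul(Rational(1, 2), Pow(Add(-2, 45), -1)), Pow(4513, -1))) = Add(Mul(-998, Rational(-1, 1874)), Mul(Mul(Rational(1, 2), Pow(43, -1)), Rational(1, 4513))) = Add(Rational(499, 937), Mul(Mul(Rational(1, 2), Rational(1, 43)), Rational(1, 4513))) = Add(Rational(499, 937), Mul(Rational(1, 86), Rational(1, 4513))) = Add(Rational(499, 937), Rational(1, 388118)) = Rational(193671819, 363666566)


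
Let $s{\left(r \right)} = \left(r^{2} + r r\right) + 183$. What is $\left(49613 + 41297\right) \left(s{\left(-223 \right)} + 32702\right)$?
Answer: $12031302130$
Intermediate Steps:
$s{\left(r \right)} = 183 + 2 r^{2}$ ($s{\left(r \right)} = \left(r^{2} + r^{2}\right) + 183 = 2 r^{2} + 183 = 183 + 2 r^{2}$)
$\left(49613 + 41297\right) \left(s{\left(-223 \right)} + 32702\right) = \left(49613 + 41297\right) \left(\left(183 + 2 \left(-223\right)^{2}\right) + 32702\right) = 90910 \left(\left(183 + 2 \cdot 49729\right) + 32702\right) = 90910 \left(\left(183 + 99458\right) + 32702\right) = 90910 \left(99641 + 32702\right) = 90910 \cdot 132343 = 12031302130$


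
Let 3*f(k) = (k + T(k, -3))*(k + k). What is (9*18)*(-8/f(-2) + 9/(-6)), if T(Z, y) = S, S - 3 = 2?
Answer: 81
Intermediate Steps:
S = 5 (S = 3 + 2 = 5)
T(Z, y) = 5
f(k) = 2*k*(5 + k)/3 (f(k) = ((k + 5)*(k + k))/3 = ((5 + k)*(2*k))/3 = (2*k*(5 + k))/3 = 2*k*(5 + k)/3)
(9*18)*(-8/f(-2) + 9/(-6)) = (9*18)*(-8*(-3/(4*(5 - 2))) + 9/(-6)) = 162*(-8/((2/3)*(-2)*3) + 9*(-1/6)) = 162*(-8/(-4) - 3/2) = 162*(-8*(-1/4) - 3/2) = 162*(2 - 3/2) = 162*(1/2) = 81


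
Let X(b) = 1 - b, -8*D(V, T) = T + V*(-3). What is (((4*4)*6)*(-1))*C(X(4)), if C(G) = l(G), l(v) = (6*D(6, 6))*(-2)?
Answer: 1728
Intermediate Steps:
D(V, T) = -T/8 + 3*V/8 (D(V, T) = -(T + V*(-3))/8 = -(T - 3*V)/8 = -T/8 + 3*V/8)
l(v) = -18 (l(v) = (6*(-⅛*6 + (3/8)*6))*(-2) = (6*(-¾ + 9/4))*(-2) = (6*(3/2))*(-2) = 9*(-2) = -18)
C(G) = -18
(((4*4)*6)*(-1))*C(X(4)) = (((4*4)*6)*(-1))*(-18) = ((16*6)*(-1))*(-18) = (96*(-1))*(-18) = -96*(-18) = 1728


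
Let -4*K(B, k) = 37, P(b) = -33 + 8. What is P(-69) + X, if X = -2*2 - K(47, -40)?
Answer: -79/4 ≈ -19.750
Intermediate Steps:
P(b) = -25
K(B, k) = -37/4 (K(B, k) = -¼*37 = -37/4)
X = 21/4 (X = -2*2 - 1*(-37/4) = -4 + 37/4 = 21/4 ≈ 5.2500)
P(-69) + X = -25 + 21/4 = -79/4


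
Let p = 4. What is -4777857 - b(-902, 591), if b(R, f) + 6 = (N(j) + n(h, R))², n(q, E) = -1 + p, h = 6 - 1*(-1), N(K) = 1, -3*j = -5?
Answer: -4777867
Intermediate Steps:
j = 5/3 (j = -⅓*(-5) = 5/3 ≈ 1.6667)
h = 7 (h = 6 + 1 = 7)
n(q, E) = 3 (n(q, E) = -1 + 4 = 3)
b(R, f) = 10 (b(R, f) = -6 + (1 + 3)² = -6 + 4² = -6 + 16 = 10)
-4777857 - b(-902, 591) = -4777857 - 1*10 = -4777857 - 10 = -4777867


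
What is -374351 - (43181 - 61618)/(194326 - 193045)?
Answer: -479525194/1281 ≈ -3.7434e+5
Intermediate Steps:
-374351 - (43181 - 61618)/(194326 - 193045) = -374351 - (-18437)/1281 = -374351 - 1*(-18437/1281) = -374351 + 18437/1281 = -479525194/1281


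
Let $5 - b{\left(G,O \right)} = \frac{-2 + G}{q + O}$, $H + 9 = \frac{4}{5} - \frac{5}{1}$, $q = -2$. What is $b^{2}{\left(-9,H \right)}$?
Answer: $\frac{105625}{5776} \approx 18.287$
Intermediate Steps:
$H = - \frac{66}{5}$ ($H = -9 + \left(\frac{4}{5} - \frac{5}{1}\right) = -9 + \left(4 \cdot \frac{1}{5} - 5\right) = -9 + \left(\frac{4}{5} - 5\right) = -9 - \frac{21}{5} = - \frac{66}{5} \approx -13.2$)
$b{\left(G,O \right)} = 5 - \frac{-2 + G}{-2 + O}$
$b^{2}{\left(-9,H \right)} = \left(\frac{-8 - -9 + 5 \left(- \frac{66}{5}\right)}{-2 - \frac{66}{5}}\right)^{2} = \left(\frac{-8 + 9 - 66}{- \frac{76}{5}}\right)^{2} = \left(\left(- \frac{5}{76}\right) \left(-65\right)\right)^{2} = \left(\frac{325}{76}\right)^{2} = \frac{105625}{5776}$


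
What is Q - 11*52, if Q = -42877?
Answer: -43449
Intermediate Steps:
Q - 11*52 = -42877 - 11*52 = -42877 - 1*572 = -42877 - 572 = -43449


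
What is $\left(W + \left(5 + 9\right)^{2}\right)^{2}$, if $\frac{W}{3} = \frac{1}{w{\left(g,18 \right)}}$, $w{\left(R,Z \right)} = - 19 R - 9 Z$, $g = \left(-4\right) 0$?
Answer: $\frac{111999889}{2916} \approx 38409.0$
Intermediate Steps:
$g = 0$
$W = - \frac{1}{54}$ ($W = \frac{3}{\left(-19\right) 0 - 162} = \frac{3}{0 - 162} = \frac{3}{-162} = 3 \left(- \frac{1}{162}\right) = - \frac{1}{54} \approx -0.018519$)
$\left(W + \left(5 + 9\right)^{2}\right)^{2} = \left(- \frac{1}{54} + \left(5 + 9\right)^{2}\right)^{2} = \left(- \frac{1}{54} + 14^{2}\right)^{2} = \left(- \frac{1}{54} + 196\right)^{2} = \left(\frac{10583}{54}\right)^{2} = \frac{111999889}{2916}$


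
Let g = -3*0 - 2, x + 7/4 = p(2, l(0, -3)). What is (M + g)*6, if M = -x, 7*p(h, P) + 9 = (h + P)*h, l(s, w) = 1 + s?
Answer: 15/14 ≈ 1.0714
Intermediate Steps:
p(h, P) = -9/7 + h*(P + h)/7 (p(h, P) = -9/7 + ((h + P)*h)/7 = -9/7 + ((P + h)*h)/7 = -9/7 + (h*(P + h))/7 = -9/7 + h*(P + h)/7)
x = -61/28 (x = -7/4 + (-9/7 + (⅐)*2² + (⅐)*(1 + 0)*2) = -7/4 + (-9/7 + (⅐)*4 + (⅐)*1*2) = -7/4 + (-9/7 + 4/7 + 2/7) = -7/4 - 3/7 = -61/28 ≈ -2.1786)
g = -2 (g = 0 - 2 = -2)
M = 61/28 (M = -1*(-61/28) = 61/28 ≈ 2.1786)
(M + g)*6 = (61/28 - 2)*6 = (5/28)*6 = 15/14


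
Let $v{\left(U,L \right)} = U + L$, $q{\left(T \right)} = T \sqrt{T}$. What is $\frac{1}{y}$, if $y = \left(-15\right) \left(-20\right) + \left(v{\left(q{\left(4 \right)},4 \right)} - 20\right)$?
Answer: $\frac{1}{292} \approx 0.0034247$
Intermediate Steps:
$q{\left(T \right)} = T^{\frac{3}{2}}$
$v{\left(U,L \right)} = L + U$
$y = 292$ ($y = \left(-15\right) \left(-20\right) + \left(\left(4 + 4^{\frac{3}{2}}\right) - 20\right) = 300 + \left(\left(4 + 8\right) - 20\right) = 300 + \left(12 - 20\right) = 300 - 8 = 292$)
$\frac{1}{y} = \frac{1}{292}$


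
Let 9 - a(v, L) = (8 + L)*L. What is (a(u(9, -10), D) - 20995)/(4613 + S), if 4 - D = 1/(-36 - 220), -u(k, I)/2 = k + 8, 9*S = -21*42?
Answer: -65642301/14090240 ≈ -4.6587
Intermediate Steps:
S = -98 (S = (-21*42)/9 = (⅑)*(-882) = -98)
u(k, I) = -16 - 2*k (u(k, I) = -2*(k + 8) = -2*(8 + k) = -16 - 2*k)
D = 1025/256 (D = 4 - 1/(-36 - 220) = 4 - 1/(-256) = 4 - 1*(-1/256) = 4 + 1/256 = 1025/256 ≈ 4.0039)
a(v, L) = 9 - L*(8 + L) (a(v, L) = 9 - (8 + L)*L = 9 - L*(8 + L))
(a(u(9, -10), D) - 20995)/(4613 + S) = ((9 - (1025/256)² - 8*1025/256) - 20995)/(4613 - 98) = ((9 - 1*1050625/65536 - 1025/32) - 20995)/4515 = ((9 - 1050625/65536 - 1025/32) - 20995)*(1/4515) = (-2560001/65536 - 20995)*(1/4515) = -1378488321/65536*1/4515 = -65642301/14090240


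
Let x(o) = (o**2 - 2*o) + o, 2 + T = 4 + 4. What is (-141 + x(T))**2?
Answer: 12321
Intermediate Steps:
T = 6 (T = -2 + (4 + 4) = -2 + 8 = 6)
x(o) = o**2 - o
(-141 + x(T))**2 = (-141 + 6*(-1 + 6))**2 = (-141 + 6*5)**2 = (-141 + 30)**2 = (-111)**2 = 12321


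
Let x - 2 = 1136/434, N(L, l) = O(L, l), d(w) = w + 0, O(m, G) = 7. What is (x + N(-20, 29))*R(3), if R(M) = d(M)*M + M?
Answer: 30252/217 ≈ 139.41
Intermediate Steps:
d(w) = w
N(L, l) = 7
x = 1002/217 (x = 2 + 1136/434 = 2 + 1136*(1/434) = 2 + 568/217 = 1002/217 ≈ 4.6175)
R(M) = M + M**2 (R(M) = M*M + M = M**2 + M = M + M**2)
(x + N(-20, 29))*R(3) = (1002/217 + 7)*(3*(1 + 3)) = 2521*(3*4)/217 = (2521/217)*12 = 30252/217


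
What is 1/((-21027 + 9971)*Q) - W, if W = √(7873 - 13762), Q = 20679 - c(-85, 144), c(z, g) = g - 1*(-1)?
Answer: -1/227023904 - I*√5889 ≈ -4.4048e-9 - 76.74*I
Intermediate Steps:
c(z, g) = 1 + g (c(z, g) = g + 1 = 1 + g)
Q = 20534 (Q = 20679 - (1 + 144) = 20679 - 1*145 = 20679 - 145 = 20534)
W = I*√5889 (W = √(-5889) = I*√5889 ≈ 76.74*I)
1/((-21027 + 9971)*Q) - W = 1/((-21027 + 9971)*20534) - I*√5889 = (1/20534)/(-11056) - I*√5889 = -1/11056*1/20534 - I*√5889 = -1/227023904 - I*√5889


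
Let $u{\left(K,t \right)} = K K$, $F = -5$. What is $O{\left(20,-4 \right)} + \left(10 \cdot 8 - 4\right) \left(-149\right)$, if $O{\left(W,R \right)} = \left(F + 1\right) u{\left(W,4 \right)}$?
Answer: $-12924$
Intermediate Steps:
$u{\left(K,t \right)} = K^{2}$
$O{\left(W,R \right)} = - 4 W^{2}$ ($O{\left(W,R \right)} = \left(-5 + 1\right) W^{2} = - 4 W^{2}$)
$O{\left(20,-4 \right)} + \left(10 \cdot 8 - 4\right) \left(-149\right) = - 4 \cdot 20^{2} + \left(10 \cdot 8 - 4\right) \left(-149\right) = \left(-4\right) 400 + \left(80 - 4\right) \left(-149\right) = -1600 + 76 \left(-149\right) = -1600 - 11324 = -12924$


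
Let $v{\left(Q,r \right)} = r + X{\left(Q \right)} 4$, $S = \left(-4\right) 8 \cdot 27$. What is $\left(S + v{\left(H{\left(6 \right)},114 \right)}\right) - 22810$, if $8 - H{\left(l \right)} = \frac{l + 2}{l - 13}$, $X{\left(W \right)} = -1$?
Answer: $-23564$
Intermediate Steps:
$S = -864$ ($S = \left(-32\right) 27 = -864$)
$H{\left(l \right)} = 8 - \frac{2 + l}{-13 + l}$ ($H{\left(l \right)} = 8 - \frac{l + 2}{l - 13} = 8 - \frac{2 + l}{-13 + l}$)
$v{\left(Q,r \right)} = -4 + r$ ($v{\left(Q,r \right)} = r - 4 = -4 + r$)
$\left(S + v{\left(H{\left(6 \right)},114 \right)}\right) - 22810 = \left(-864 + \left(-4 + 114\right)\right) - 22810 = \left(-864 + 110\right) - 22810 = -754 - 22810 = -23564$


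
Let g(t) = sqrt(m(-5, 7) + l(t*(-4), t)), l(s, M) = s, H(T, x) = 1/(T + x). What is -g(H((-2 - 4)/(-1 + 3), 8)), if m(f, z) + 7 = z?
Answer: -2*I*sqrt(5)/5 ≈ -0.89443*I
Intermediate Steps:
m(f, z) = -7 + z
g(t) = 2*sqrt(-t) (g(t) = sqrt((-7 + 7) + t*(-4)) = sqrt(0 - 4*t) = sqrt(-4*t) = 2*sqrt(-t))
-g(H((-2 - 4)/(-1 + 3), 8)) = -2*sqrt(-1/((-2 - 4)/(-1 + 3) + 8)) = -2*sqrt(-1/(-6/2 + 8)) = -2*sqrt(-1/(-6*1/2 + 8)) = -2*sqrt(-1/(-3 + 8)) = -2*sqrt(-1/5) = -2*I*sqrt(5)/5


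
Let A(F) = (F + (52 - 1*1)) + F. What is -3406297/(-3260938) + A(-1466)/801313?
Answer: 2720115305583/2613032011594 ≈ 1.0410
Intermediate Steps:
A(F) = 51 + 2*F (A(F) = (F + (52 - 1)) + F = (F + 51) + F = (51 + F) + F = 51 + 2*F)
-3406297/(-3260938) + A(-1466)/801313 = -3406297/(-3260938) + (51 + 2*(-1466))/801313 = -3406297*(-1/3260938) + (51 - 2932)*(1/801313) = 3406297/3260938 - 2881*1/801313 = 3406297/3260938 - 2881/801313 = 2720115305583/2613032011594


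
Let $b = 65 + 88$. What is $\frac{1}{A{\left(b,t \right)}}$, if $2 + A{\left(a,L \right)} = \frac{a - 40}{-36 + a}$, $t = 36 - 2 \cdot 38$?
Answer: $- \frac{117}{121} \approx -0.96694$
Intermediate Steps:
$b = 153$
$t = -40$ ($t = 36 - 76 = -40$)
$A{\left(a,L \right)} = -2 + \frac{-40 + a}{-36 + a}$ ($A{\left(a,L \right)} = -2 + \frac{a - 40}{-36 + a} = -2 + \frac{-40 + a}{-36 + a}$)
$\frac{1}{A{\left(b,t \right)}} = \frac{1}{\frac{1}{-36 + 153} \left(32 - 153\right)} = \frac{1}{\frac{1}{117} \left(32 - 153\right)} = \frac{1}{\frac{1}{117} \left(-121\right)} = \frac{1}{- \frac{121}{117}} = - \frac{117}{121}$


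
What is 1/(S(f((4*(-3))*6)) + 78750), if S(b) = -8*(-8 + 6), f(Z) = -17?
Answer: 1/78766 ≈ 1.2696e-5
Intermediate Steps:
S(b) = 16 (S(b) = -8*(-2) = 16)
1/(S(f((4*(-3))*6)) + 78750) = 1/(16 + 78750) = 1/78766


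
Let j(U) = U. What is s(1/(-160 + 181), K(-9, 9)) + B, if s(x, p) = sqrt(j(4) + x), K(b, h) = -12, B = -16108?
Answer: -16108 + sqrt(1785)/21 ≈ -16106.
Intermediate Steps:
s(x, p) = sqrt(4 + x)
s(1/(-160 + 181), K(-9, 9)) + B = sqrt(4 + 1/(-160 + 181)) - 16108 = sqrt(4 + 1/21) - 16108 = sqrt(85/21) - 16108 = sqrt(1785)/21 - 16108 = -16108 + sqrt(1785)/21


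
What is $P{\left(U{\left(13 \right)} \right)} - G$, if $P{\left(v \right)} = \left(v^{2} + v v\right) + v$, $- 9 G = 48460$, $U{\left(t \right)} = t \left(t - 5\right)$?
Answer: $\frac{244084}{9} \approx 27120.0$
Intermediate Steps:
$U{\left(t \right)} = t \left(-5 + t\right)$
$G = - \frac{48460}{9}$ ($G = \left(- \frac{1}{9}\right) 48460 = - \frac{48460}{9} \approx -5384.4$)
$P{\left(v \right)} = v + 2 v^{2}$ ($P{\left(v \right)} = \left(v^{2} + v^{2}\right) + v = 2 v^{2} + v = v + 2 v^{2}$)
$P{\left(U{\left(13 \right)} \right)} - G = 13 \left(-5 + 13\right) \left(1 + 2 \cdot 13 \left(-5 + 13\right)\right) - - \frac{48460}{9} = 13 \cdot 8 \left(1 + 2 \cdot 13 \cdot 8\right) + \frac{48460}{9} = 104 \left(1 + 2 \cdot 104\right) + \frac{48460}{9} = 104 \left(1 + 208\right) + \frac{48460}{9} = 104 \cdot 209 + \frac{48460}{9} = 21736 + \frac{48460}{9} = \frac{244084}{9}$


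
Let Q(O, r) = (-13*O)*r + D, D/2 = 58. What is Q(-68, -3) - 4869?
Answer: -7405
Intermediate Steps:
D = 116 (D = 2*58 = 116)
Q(O, r) = 116 - 13*O*r (Q(O, r) = (-13*O)*r + 116 = -13*O*r + 116 = 116 - 13*O*r)
Q(-68, -3) - 4869 = (116 - 13*(-68)*(-3)) - 4869 = (116 - 2652) - 4869 = -2536 - 4869 = -7405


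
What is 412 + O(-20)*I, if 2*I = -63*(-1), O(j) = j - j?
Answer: 412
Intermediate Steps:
O(j) = 0
I = 63/2 (I = (-63*(-1))/2 = (1/2)*63 = 63/2 ≈ 31.500)
412 + O(-20)*I = 412 + 0*(63/2) = 412 + 0 = 412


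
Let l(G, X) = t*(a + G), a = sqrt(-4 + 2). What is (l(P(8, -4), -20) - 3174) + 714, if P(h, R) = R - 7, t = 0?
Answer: -2460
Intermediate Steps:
a = I*sqrt(2) (a = sqrt(-2) = I*sqrt(2) ≈ 1.4142*I)
P(h, R) = -7 + R
l(G, X) = 0 (l(G, X) = 0*(I*sqrt(2) + G) = 0*(G + I*sqrt(2)) = 0)
(l(P(8, -4), -20) - 3174) + 714 = (0 - 3174) + 714 = -3174 + 714 = -2460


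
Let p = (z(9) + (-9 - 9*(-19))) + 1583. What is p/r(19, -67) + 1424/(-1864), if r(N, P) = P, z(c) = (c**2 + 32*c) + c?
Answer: -506585/15611 ≈ -32.451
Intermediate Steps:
z(c) = c**2 + 33*c
p = 2123 (p = (9*(33 + 9) + (-9 - 9*(-19))) + 1583 = (9*42 + (-9 + 171)) + 1583 = (378 + 162) + 1583 = 540 + 1583 = 2123)
p/r(19, -67) + 1424/(-1864) = 2123/(-67) + 1424/(-1864) = 2123*(-1/67) + 1424*(-1/1864) = -2123/67 - 178/233 = -506585/15611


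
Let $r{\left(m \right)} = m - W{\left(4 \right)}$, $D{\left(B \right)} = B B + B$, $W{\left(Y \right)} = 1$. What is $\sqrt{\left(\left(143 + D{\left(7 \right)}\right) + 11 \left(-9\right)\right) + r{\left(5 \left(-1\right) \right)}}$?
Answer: $\sqrt{94} \approx 9.6954$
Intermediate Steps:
$D{\left(B \right)} = B + B^{2}$ ($D{\left(B \right)} = B^{2} + B = B + B^{2}$)
$r{\left(m \right)} = -1 + m$ ($r{\left(m \right)} = m - 1 = -1 + m$)
$\sqrt{\left(\left(143 + D{\left(7 \right)}\right) + 11 \left(-9\right)\right) + r{\left(5 \left(-1\right) \right)}} = \sqrt{\left(\left(143 + 7 \left(1 + 7\right)\right) + 11 \left(-9\right)\right) + \left(-1 + 5 \left(-1\right)\right)} = \sqrt{\left(\left(143 + 7 \cdot 8\right) - 99\right) - 6} = \sqrt{\left(\left(143 + 56\right) - 99\right) - 6} = \sqrt{\left(199 - 99\right) - 6} = \sqrt{100 - 6} = \sqrt{94}$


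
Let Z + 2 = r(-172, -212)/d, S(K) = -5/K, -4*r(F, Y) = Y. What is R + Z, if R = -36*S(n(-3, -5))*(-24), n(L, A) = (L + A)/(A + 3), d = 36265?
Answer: -39238677/36265 ≈ -1082.0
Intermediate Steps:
r(F, Y) = -Y/4
n(L, A) = (A + L)/(3 + A)
R = -1080 (R = -(-180)/((-5 - 3)/(3 - 5))*(-24) = -(-180)/(-8/(-2))*(-24) = -(-180)/((-½*(-8)))*(-24) = -(-180)/4*(-24) = -36*(-5/4)*(-24) = 45*(-24) = -1080)
Z = -72477/36265 (Z = -2 - ¼*(-212)/36265 = -2 + 53*(1/36265) = -2 + 53/36265 = -72477/36265 ≈ -1.9985)
R + Z = -1080 - 72477/36265 = -39238677/36265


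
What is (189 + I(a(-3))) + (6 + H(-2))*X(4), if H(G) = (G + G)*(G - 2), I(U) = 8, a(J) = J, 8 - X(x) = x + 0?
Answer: 285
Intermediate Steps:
X(x) = 8 - x (X(x) = 8 - (x + 0) = 8 - x)
H(G) = 2*G*(-2 + G) (H(G) = (2*G)*(-2 + G) = 2*G*(-2 + G))
(189 + I(a(-3))) + (6 + H(-2))*X(4) = (189 + 8) + (6 + 2*(-2)*(-2 - 2))*(8 - 1*4) = 197 + (6 + 2*(-2)*(-4))*(8 - 4) = 197 + (6 + 16)*4 = 197 + 22*4 = 197 + 88 = 285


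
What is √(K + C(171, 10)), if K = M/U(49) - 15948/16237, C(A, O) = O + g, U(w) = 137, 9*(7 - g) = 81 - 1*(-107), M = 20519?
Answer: 2*√1613286536992858/6673407 ≈ 12.038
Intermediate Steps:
g = -125/9 (g = 7 - (81 - 1*(-107))/9 = 7 - (81 + 107)/9 = 7 - ⅑*188 = 7 - 188/9 = -125/9 ≈ -13.889)
C(A, O) = -125/9 + O (C(A, O) = O - 125/9 = -125/9 + O)
K = 330982127/2224469 (K = 20519/137 - 15948/16237 = 330982127/2224469 ≈ 148.79)
√(K + C(171, 10)) = √(330982127/2224469 + (-125/9 + 10)) = √(330982127/2224469 - 35/9) = √(2900982728/20020221) = 2*√1613286536992858/6673407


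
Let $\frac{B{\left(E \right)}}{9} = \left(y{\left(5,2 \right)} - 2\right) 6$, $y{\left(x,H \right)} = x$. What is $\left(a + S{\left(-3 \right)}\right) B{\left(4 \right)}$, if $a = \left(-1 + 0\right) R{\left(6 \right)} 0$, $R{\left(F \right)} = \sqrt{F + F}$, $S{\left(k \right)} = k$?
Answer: $-486$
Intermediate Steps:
$R{\left(F \right)} = \sqrt{2} \sqrt{F}$ ($R{\left(F \right)} = \sqrt{2 F} = \sqrt{2} \sqrt{F}$)
$B{\left(E \right)} = 162$ ($B{\left(E \right)} = 9 \left(5 - 2\right) 6 = 9 \cdot 3 \cdot 6 = 9 \cdot 18 = 162$)
$a = 0$ ($a = \left(-1 + 0\right) \sqrt{2} \sqrt{6} \cdot 0 = - 2 \sqrt{3} \cdot 0 = 0$)
$\left(a + S{\left(-3 \right)}\right) B{\left(4 \right)} = \left(0 - 3\right) 162 = \left(-3\right) 162 = -486$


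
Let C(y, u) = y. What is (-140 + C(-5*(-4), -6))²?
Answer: 14400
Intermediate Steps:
(-140 + C(-5*(-4), -6))² = (-140 - 5*(-4))² = (-140 + 20)² = (-120)² = 14400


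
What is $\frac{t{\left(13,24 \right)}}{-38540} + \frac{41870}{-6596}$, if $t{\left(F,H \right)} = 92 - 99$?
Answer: $- \frac{403405907}{63552460} \approx -6.3476$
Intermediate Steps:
$t{\left(F,H \right)} = -7$
$\frac{t{\left(13,24 \right)}}{-38540} + \frac{41870}{-6596} = - \frac{7}{-38540} + \frac{41870}{-6596} = \left(-7\right) \left(- \frac{1}{38540}\right) + 41870 \left(- \frac{1}{6596}\right) = \frac{7}{38540} - \frac{20935}{3298} = - \frac{403405907}{63552460}$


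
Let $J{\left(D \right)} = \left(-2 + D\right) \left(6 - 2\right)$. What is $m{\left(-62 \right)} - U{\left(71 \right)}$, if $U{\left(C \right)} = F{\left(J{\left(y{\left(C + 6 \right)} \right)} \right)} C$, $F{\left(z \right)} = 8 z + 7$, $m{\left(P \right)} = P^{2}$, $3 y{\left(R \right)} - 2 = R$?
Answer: $- \frac{155815}{3} \approx -51938.0$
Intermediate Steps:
$y{\left(R \right)} = \frac{2}{3} + \frac{R}{3}$
$J{\left(D \right)} = -8 + 4 D$ ($J{\left(D \right)} = \left(-2 + D\right) 4 = -8 + 4 D$)
$F{\left(z \right)} = 7 + 8 z$
$U{\left(C \right)} = C \left(\frac{85}{3} + \frac{32 C}{3}\right)$ ($U{\left(C \right)} = \left(7 + 8 \left(-8 + 4 \left(\frac{2}{3} + \frac{C + 6}{3}\right)\right)\right) C = \left(7 + 8 \left(-8 + 4 \left(\frac{2}{3} + \frac{6 + C}{3}\right)\right)\right) C = \left(7 + 8 \left(-8 + 4 \left(\frac{2}{3} + \left(2 + \frac{C}{3}\right)\right)\right)\right) C = \left(7 + 8 \left(-8 + 4 \left(\frac{8}{3} + \frac{C}{3}\right)\right)\right) C = \left(7 + 8 \left(-8 + \left(\frac{32}{3} + \frac{4 C}{3}\right)\right)\right) C = \left(7 + 8 \left(\frac{8}{3} + \frac{4 C}{3}\right)\right) C = \left(7 + \left(\frac{64}{3} + \frac{32 C}{3}\right)\right) C = \left(\frac{85}{3} + \frac{32 C}{3}\right) C = C \left(\frac{85}{3} + \frac{32 C}{3}\right)$)
$m{\left(-62 \right)} - U{\left(71 \right)} = \left(-62\right)^{2} - \frac{1}{3} \cdot 71 \left(85 + 32 \cdot 71\right) = 3844 - \frac{1}{3} \cdot 71 \left(85 + 2272\right) = 3844 - \frac{1}{3} \cdot 71 \cdot 2357 = 3844 - \frac{167347}{3} = - \frac{155815}{3}$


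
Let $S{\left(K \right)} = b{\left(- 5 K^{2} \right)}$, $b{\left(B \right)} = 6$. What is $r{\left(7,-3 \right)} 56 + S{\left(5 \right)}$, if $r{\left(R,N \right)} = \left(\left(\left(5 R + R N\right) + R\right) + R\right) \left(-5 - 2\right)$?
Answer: $-10970$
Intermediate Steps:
$S{\left(K \right)} = 6$
$r{\left(R,N \right)} = - 49 R - 7 N R$ ($r{\left(R,N \right)} = \left(\left(\left(5 R + N R\right) + R\right) + R\right) \left(-7\right) = \left(\left(6 R + N R\right) + R\right) \left(-7\right) = \left(7 R + N R\right) \left(-7\right) = - 49 R - 7 N R$)
$r{\left(7,-3 \right)} 56 + S{\left(5 \right)} = \left(-7\right) 7 \left(7 - 3\right) 56 + 6 = \left(-7\right) 7 \cdot 4 \cdot 56 + 6 = \left(-196\right) 56 + 6 = -10976 + 6 = -10970$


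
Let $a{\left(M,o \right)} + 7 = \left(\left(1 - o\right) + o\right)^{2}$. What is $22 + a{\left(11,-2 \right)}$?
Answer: $16$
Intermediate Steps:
$a{\left(M,o \right)} = -6$ ($a{\left(M,o \right)} = -7 + \left(\left(1 - o\right) + o\right)^{2} = -7 + 1^{2} = -7 + 1 = -6$)
$22 + a{\left(11,-2 \right)} = 22 - 6 = 16$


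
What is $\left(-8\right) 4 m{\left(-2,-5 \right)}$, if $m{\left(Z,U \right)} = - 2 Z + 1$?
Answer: $-160$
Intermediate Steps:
$m{\left(Z,U \right)} = 1 - 2 Z$
$\left(-8\right) 4 m{\left(-2,-5 \right)} = \left(-8\right) 4 \left(1 - -4\right) = - 32 \left(1 + 4\right) = \left(-32\right) 5 = -160$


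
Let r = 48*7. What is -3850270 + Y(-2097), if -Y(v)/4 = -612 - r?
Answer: -3846478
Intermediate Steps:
r = 336
Y(v) = 3792 (Y(v) = -4*(-612 - 1*336) = -4*(-612 - 336) = -4*(-948) = 3792)
-3850270 + Y(-2097) = -3850270 + 3792 = -3846478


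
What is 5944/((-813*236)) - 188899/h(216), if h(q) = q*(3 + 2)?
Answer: -3020841071/17268120 ≈ -174.94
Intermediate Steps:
h(q) = 5*q (h(q) = q*5 = 5*q)
5944/((-813*236)) - 188899/h(216) = 5944/((-813*236)) - 188899/(5*216) = 5944/(-191868) - 188899/1080 = 5944*(-1/191868) - 188899*1/1080 = -1486/47967 - 188899/1080 = -3020841071/17268120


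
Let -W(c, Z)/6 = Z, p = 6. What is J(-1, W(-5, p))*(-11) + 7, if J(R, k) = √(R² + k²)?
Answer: 7 - 11*√1297 ≈ -389.15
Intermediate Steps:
W(c, Z) = -6*Z
J(-1, W(-5, p))*(-11) + 7 = √((-1)² + (-6*6)²)*(-11) + 7 = √(1 + (-36)²)*(-11) + 7 = √(1 + 1296)*(-11) + 7 = √1297*(-11) + 7 = -11*√1297 + 7 = 7 - 11*√1297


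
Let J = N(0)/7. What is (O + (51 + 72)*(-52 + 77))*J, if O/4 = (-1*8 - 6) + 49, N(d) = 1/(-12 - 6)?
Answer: -3215/126 ≈ -25.516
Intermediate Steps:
N(d) = -1/18 (N(d) = 1/(-18) = -1/18)
J = -1/126 (J = -1/18/7 = -1/18*1/7 = -1/126 ≈ -0.0079365)
O = 140 (O = 4*((-1*8 - 6) + 49) = 4*((-8 - 6) + 49) = 4*(-14 + 49) = 4*35 = 140)
(O + (51 + 72)*(-52 + 77))*J = (140 + (51 + 72)*(-52 + 77))*(-1/126) = (140 + 123*25)*(-1/126) = (140 + 3075)*(-1/126) = 3215*(-1/126) = -3215/126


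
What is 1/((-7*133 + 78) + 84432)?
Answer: 1/83579 ≈ 1.1965e-5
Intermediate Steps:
1/((-7*133 + 78) + 84432) = 1/((-931 + 78) + 84432) = 1/(-853 + 84432) = 1/83579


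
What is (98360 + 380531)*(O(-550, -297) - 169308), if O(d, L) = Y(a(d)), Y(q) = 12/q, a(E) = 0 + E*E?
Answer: -6131680854055827/75625 ≈ -8.1080e+10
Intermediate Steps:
a(E) = E² (a(E) = 0 + E² = E²)
O(d, L) = 12/d² (O(d, L) = 12/(d²) = 12/d²)
(98360 + 380531)*(O(-550, -297) - 169308) = (98360 + 380531)*(12/(-550)² - 169308) = 478891*(12*(1/302500) - 169308) = 478891*(3/75625 - 169308) = 478891*(-12803917497/75625) = -6131680854055827/75625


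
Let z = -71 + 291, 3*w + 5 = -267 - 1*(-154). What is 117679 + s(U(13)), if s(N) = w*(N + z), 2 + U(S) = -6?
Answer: 328021/3 ≈ 1.0934e+5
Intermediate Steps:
U(S) = -8 (U(S) = -2 - 6 = -8)
w = -118/3 (w = -5/3 + (-267 - 1*(-154))/3 = -5/3 + (-267 + 154)/3 = -5/3 + (⅓)*(-113) = -5/3 - 113/3 = -118/3 ≈ -39.333)
z = 220
s(N) = -25960/3 - 118*N/3 (s(N) = -118*(N + 220)/3 = -118*(220 + N)/3 = -25960/3 - 118*N/3)
117679 + s(U(13)) = 117679 + (-25960/3 - 118/3*(-8)) = 117679 + (-25960/3 + 944/3) = 117679 - 25016/3 = 328021/3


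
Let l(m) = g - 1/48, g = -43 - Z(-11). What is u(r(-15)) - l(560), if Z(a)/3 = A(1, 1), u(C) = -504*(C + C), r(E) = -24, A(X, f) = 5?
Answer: 1164001/48 ≈ 24250.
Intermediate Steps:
u(C) = -1008*C
Z(a) = 15 (Z(a) = 3*5 = 15)
g = -58 (g = -43 - 1*15 = -43 - 15 = -58)
l(m) = -2785/48 (l(m) = -58 - 1/48 = -2785/48)
u(r(-15)) - l(560) = -1008*(-24) - 1*(-2785/48) = 24192 + 2785/48 = 1164001/48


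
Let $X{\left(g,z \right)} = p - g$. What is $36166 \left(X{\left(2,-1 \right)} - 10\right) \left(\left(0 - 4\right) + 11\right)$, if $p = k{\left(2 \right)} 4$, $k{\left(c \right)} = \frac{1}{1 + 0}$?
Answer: $-2025296$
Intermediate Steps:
$k{\left(c \right)} = 1$ ($k{\left(c \right)} = 1^{-1} = 1$)
$p = 4$ ($p = 1 \cdot 4 = 4$)
$X{\left(g,z \right)} = 4 - g$
$36166 \left(X{\left(2,-1 \right)} - 10\right) \left(\left(0 - 4\right) + 11\right) = 36166 \left(\left(4 - 2\right) - 10\right) \left(\left(0 - 4\right) + 11\right) = 36166 \left(\left(4 - 2\right) - 10\right) \left(-4 + 11\right) = 36166 \left(2 - 10\right) 7 = 36166 \left(\left(-8\right) 7\right) = 36166 \left(-56\right) = -2025296$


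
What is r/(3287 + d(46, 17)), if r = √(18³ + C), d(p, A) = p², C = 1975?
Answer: √7807/5403 ≈ 0.016353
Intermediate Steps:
r = √7807 (r = √(18³ + 1975) = √(5832 + 1975) = √7807 ≈ 88.357)
r/(3287 + d(46, 17)) = √7807/(3287 + 46²) = √7807/(3287 + 2116) = √7807/5403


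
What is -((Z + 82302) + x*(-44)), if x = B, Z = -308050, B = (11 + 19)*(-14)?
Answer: 207268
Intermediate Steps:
B = -420 (B = 30*(-14) = -420)
x = -420
-((Z + 82302) + x*(-44)) = -((-308050 + 82302) - 420*(-44)) = -(-225748 + 18480) = -1*(-207268) = 207268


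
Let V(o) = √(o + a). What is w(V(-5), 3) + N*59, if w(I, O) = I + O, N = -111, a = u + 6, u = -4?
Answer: -6546 + I*√3 ≈ -6546.0 + 1.732*I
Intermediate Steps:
a = 2 (a = -4 + 6 = 2)
V(o) = √(2 + o) (V(o) = √(o + 2) = √(2 + o))
w(V(-5), 3) + N*59 = (√(2 - 5) + 3) - 111*59 = (√(-3) + 3) - 6549 = (I*√3 + 3) - 6549 = (3 + I*√3) - 6549 = -6546 + I*√3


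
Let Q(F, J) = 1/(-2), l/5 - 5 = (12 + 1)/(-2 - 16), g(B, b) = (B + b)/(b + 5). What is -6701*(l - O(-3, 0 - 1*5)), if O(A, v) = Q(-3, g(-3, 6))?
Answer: -1320097/9 ≈ -1.4668e+5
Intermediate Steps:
g(B, b) = (B + b)/(5 + b)
l = 385/18 (l = 25 + 5*((12 + 1)/(-2 - 16)) = 25 + 5*(13/(-18)) = 25 + 5*(13*(-1/18)) = 25 + 5*(-13/18) = 25 - 65/18 = 385/18 ≈ 21.389)
Q(F, J) = -½ (Q(F, J) = 1*(-½) = -½)
O(A, v) = -½
-6701*(l - O(-3, 0 - 1*5)) = -6701*(385/18 - 1*(-½)) = -6701*(385/18 + ½) = -6701*197/9 = -1320097/9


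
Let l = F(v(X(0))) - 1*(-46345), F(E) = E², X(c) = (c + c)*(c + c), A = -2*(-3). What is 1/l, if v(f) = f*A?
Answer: 1/46345 ≈ 2.1577e-5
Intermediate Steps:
A = 6
X(c) = 4*c² (X(c) = (2*c)*(2*c) = 4*c²)
v(f) = 6*f (v(f) = f*6 = 6*f)
l = 46345 (l = (6*(4*0²))² - 1*(-46345) = (6*(4*0))² + 46345 = (6*0)² + 46345 = 0² + 46345 = 0 + 46345 = 46345)
1/l = 1/46345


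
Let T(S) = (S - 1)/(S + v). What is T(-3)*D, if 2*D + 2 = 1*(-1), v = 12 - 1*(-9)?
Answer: ⅓ ≈ 0.33333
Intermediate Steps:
v = 21 (v = 12 + 9 = 21)
T(S) = (-1 + S)/(21 + S) (T(S) = (S - 1)/(S + 21) = (-1 + S)/(21 + S))
D = -3/2 (D = -1 + (1*(-1))/2 = -1 + (½)*(-1) = -1 - ½ = -3/2 ≈ -1.5000)
T(-3)*D = ((-1 - 3)/(21 - 3))*(-3/2) = (-4/18)*(-3/2) = ((1/18)*(-4))*(-3/2) = -2/9*(-3/2) = ⅓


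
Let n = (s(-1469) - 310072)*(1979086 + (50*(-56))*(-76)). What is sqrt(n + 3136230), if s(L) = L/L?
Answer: 2*I*sqrt(169909286919) ≈ 8.244e+5*I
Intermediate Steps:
s(L) = 1
n = -679640283906 (n = (1 - 310072)*(1979086 + (50*(-56))*(-76)) = -310071*(1979086 - 2800*(-76)) = -310071*(1979086 + 212800) = -310071*2191886 = -679640283906)
sqrt(n + 3136230) = sqrt(-679640283906 + 3136230) = sqrt(-679637147676) = 2*I*sqrt(169909286919)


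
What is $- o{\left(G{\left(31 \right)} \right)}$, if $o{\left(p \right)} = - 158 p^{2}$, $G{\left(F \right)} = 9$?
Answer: $12798$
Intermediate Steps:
$- o{\left(G{\left(31 \right)} \right)} = - \left(-158\right) 9^{2} = - \left(-158\right) 81 = \left(-1\right) \left(-12798\right) = 12798$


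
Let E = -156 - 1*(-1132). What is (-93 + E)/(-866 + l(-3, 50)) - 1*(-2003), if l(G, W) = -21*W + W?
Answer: 3736715/1866 ≈ 2002.5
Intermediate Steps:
l(G, W) = -20*W
E = 976 (E = -156 + 1132 = 976)
(-93 + E)/(-866 + l(-3, 50)) - 1*(-2003) = (-93 + 976)/(-866 - 20*50) - 1*(-2003) = 883/(-866 - 1000) + 2003 = 883/(-1866) + 2003 = 883*(-1/1866) + 2003 = -883/1866 + 2003 = 3736715/1866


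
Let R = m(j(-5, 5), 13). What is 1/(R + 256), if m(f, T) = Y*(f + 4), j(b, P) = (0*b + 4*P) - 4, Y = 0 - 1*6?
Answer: 1/136 ≈ 0.0073529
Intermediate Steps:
Y = -6 (Y = 0 - 6 = -6)
j(b, P) = -4 + 4*P (j(b, P) = (0 + 4*P) - 4 = 4*P - 4 = -4 + 4*P)
m(f, T) = -24 - 6*f (m(f, T) = -6*(f + 4) = -6*(4 + f) = -24 - 6*f)
R = -120 (R = -24 - 6*(-4 + 4*5) = -24 - 6*(-4 + 20) = -24 - 6*16 = -24 - 96 = -120)
1/(R + 256) = 1/(-120 + 256) = 1/136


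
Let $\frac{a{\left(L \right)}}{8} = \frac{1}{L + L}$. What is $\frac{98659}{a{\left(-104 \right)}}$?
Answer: $-2565134$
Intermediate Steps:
$a{\left(L \right)} = \frac{4}{L}$ ($a{\left(L \right)} = \frac{8}{L + L} = \frac{8}{2 L} = 8 \frac{1}{2 L} = \frac{4}{L}$)
$\frac{98659}{a{\left(-104 \right)}} = \frac{98659}{4 \frac{1}{-104}} = \frac{98659}{4 \left(- \frac{1}{104}\right)} = \frac{98659}{- \frac{1}{26}} = 98659 \left(-26\right) = -2565134$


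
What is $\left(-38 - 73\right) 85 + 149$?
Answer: $-9286$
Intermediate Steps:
$\left(-38 - 73\right) 85 + 149 = \left(-111\right) 85 + 149 = -9435 + 149 = -9286$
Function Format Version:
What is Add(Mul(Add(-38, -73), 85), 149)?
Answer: -9286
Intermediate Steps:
Add(Mul(Add(-38, -73), 85), 149) = Add(Mul(-111, 85), 149) = Add(-9435, 149) = -9286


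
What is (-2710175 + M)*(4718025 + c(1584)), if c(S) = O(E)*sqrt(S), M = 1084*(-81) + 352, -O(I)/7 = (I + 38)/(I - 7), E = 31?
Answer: -13199274126675 + 1351253841*sqrt(11)/2 ≈ -1.3197e+13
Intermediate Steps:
O(I) = -7*(38 + I)/(-7 + I) (O(I) = -7*(I + 38)/(I - 7) = -7*(38 + I)/(-7 + I))
M = -87452 (M = -87804 + 352 = -87452)
c(S) = -161*sqrt(S)/8 (c(S) = (7*(-38 - 1*31)/(-7 + 31))*sqrt(S) = (7*(-38 - 31)/24)*sqrt(S) = (7*(1/24)*(-69))*sqrt(S) = -161*sqrt(S)/8)
(-2710175 + M)*(4718025 + c(1584)) = (-2710175 - 87452)*(4718025 - 483*sqrt(11)/2) = -2797627*(4718025 - 483*sqrt(11)/2) = -13199274126675 + 1351253841*sqrt(11)/2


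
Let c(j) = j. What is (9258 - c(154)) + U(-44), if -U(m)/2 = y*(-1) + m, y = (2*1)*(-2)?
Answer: 9184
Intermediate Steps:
y = -4 (y = 2*(-2) = -4)
U(m) = -8 - 2*m (U(m) = -2*(-4*(-1) + m) = -2*(4 + m) = -8 - 2*m)
(9258 - c(154)) + U(-44) = (9258 - 1*154) + (-8 - 2*(-44)) = (9258 - 154) + (-8 + 88) = 9104 + 80 = 9184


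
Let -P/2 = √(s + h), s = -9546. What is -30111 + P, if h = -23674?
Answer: -30111 - 4*I*√8305 ≈ -30111.0 - 364.53*I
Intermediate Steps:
P = -4*I*√8305 (P = -2*√(-9546 - 23674) = -4*I*√8305 ≈ -364.53*I)
-30111 + P = -30111 - 4*I*√8305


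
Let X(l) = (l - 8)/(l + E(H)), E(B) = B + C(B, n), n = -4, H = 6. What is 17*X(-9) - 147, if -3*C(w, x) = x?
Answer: 132/5 ≈ 26.400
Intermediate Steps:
C(w, x) = -x/3
E(B) = 4/3 + B (E(B) = B - ⅓*(-4) = B + 4/3 = 4/3 + B)
X(l) = (-8 + l)/(22/3 + l) (X(l) = (l - 8)/(l + (4/3 + 6)) = (-8 + l)/(l + 22/3) = (-8 + l)/(22/3 + l))
17*X(-9) - 147 = 17*(3*(-8 - 9)/(22 + 3*(-9))) - 147 = 17*(3*(-17)/(22 - 27)) - 147 = 17*(3*(-17)/(-5)) - 147 = 17*(3*(-⅕)*(-17)) - 147 = 17*(51/5) - 147 = 867/5 - 147 = 132/5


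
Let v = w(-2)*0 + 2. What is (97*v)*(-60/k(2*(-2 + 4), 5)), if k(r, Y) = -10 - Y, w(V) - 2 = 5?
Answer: 776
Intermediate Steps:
w(V) = 7 (w(V) = 2 + 5 = 7)
v = 2 (v = 7*0 + 2 = 0 + 2 = 2)
(97*v)*(-60/k(2*(-2 + 4), 5)) = (97*2)*(-60/(-10 - 1*5)) = 194*(-60/(-10 - 5)) = 194*(-60/(-15)) = 194*(-60*(-1/15)) = 194*4 = 776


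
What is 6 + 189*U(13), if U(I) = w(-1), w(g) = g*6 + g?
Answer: -1317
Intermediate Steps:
w(g) = 7*g (w(g) = 6*g + g = 7*g)
U(I) = -7 (U(I) = 7*(-1) = -7)
6 + 189*U(13) = 6 + 189*(-7) = 6 - 1323 = -1317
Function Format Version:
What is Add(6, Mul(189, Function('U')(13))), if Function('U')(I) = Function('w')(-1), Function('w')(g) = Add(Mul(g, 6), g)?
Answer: -1317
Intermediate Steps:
Function('w')(g) = Mul(7, g) (Function('w')(g) = Add(Mul(6, g), g) = Mul(7, g))
Function('U')(I) = -7 (Function('U')(I) = Mul(7, -1) = -7)
Add(6, Mul(189, Function('U')(13))) = Add(6, Mul(189, -7)) = Add(6, -1323) = -1317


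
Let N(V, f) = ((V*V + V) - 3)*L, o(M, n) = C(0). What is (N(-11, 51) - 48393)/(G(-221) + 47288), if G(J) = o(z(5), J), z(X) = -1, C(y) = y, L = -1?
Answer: -12125/11822 ≈ -1.0256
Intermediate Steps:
o(M, n) = 0
G(J) = 0
N(V, f) = 3 - V - V² (N(V, f) = ((V*V + V) - 3)*(-1) = ((V² + V) - 3)*(-1) = ((V + V²) - 3)*(-1) = (-3 + V + V²)*(-1) = 3 - V - V²)
(N(-11, 51) - 48393)/(G(-221) + 47288) = ((3 - 1*(-11) - 1*(-11)²) - 48393)/(0 + 47288) = ((3 + 11 - 1*121) - 48393)/47288 = ((3 + 11 - 121) - 48393)*(1/47288) = (-107 - 48393)*(1/47288) = -48500*1/47288 = -12125/11822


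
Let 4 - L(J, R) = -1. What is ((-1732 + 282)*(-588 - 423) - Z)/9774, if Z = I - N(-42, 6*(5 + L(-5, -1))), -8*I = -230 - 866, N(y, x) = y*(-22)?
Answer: 1466737/9774 ≈ 150.07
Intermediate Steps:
L(J, R) = 5 (L(J, R) = 4 - 1*(-1) = 4 + 1 = 5)
N(y, x) = -22*y
I = 137 (I = -(-230 - 866)/8 = -⅛*(-1096) = 137)
Z = -787 (Z = 137 - (-22)*(-42) = 137 - 1*924 = 137 - 924 = -787)
((-1732 + 282)*(-588 - 423) - Z)/9774 = ((-1732 + 282)*(-588 - 423) - 1*(-787))/9774 = (-1450*(-1011) + 787)*(1/9774) = (1465950 + 787)*(1/9774) = 1466737*(1/9774) = 1466737/9774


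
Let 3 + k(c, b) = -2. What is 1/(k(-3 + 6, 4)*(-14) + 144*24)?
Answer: 1/3526 ≈ 0.00028361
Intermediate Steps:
k(c, b) = -5 (k(c, b) = -3 - 2 = -5)
1/(k(-3 + 6, 4)*(-14) + 144*24) = 1/(-5*(-14) + 144*24) = 1/(70 + 3456) = 1/3526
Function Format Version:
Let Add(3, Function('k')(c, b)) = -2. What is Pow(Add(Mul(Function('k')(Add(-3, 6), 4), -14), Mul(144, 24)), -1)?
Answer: Rational(1, 3526) ≈ 0.00028361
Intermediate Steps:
Function('k')(c, b) = -5 (Function('k')(c, b) = Add(-3, -2) = -5)
Pow(Add(Mul(Function('k')(Add(-3, 6), 4), -14), Mul(144, 24)), -1) = Pow(Add(Mul(-5, -14), Mul(144, 24)), -1) = Pow(Add(70, 3456), -1) = Pow(3526, -1) = Rational(1, 3526)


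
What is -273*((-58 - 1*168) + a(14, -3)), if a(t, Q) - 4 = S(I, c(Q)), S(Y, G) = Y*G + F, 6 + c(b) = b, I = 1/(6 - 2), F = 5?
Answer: 239421/4 ≈ 59855.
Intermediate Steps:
I = ¼ (I = 1/4 = ¼ ≈ 0.25000)
c(b) = -6 + b
S(Y, G) = 5 + G*Y (S(Y, G) = Y*G + 5 = G*Y + 5 = 5 + G*Y)
a(t, Q) = 15/2 + Q/4 (a(t, Q) = 4 + (5 + (-6 + Q)*(¼)) = 4 + (5 + (-3/2 + Q/4)) = 4 + (7/2 + Q/4) = 15/2 + Q/4)
-273*((-58 - 1*168) + a(14, -3)) = -273*((-58 - 1*168) + (15/2 + (¼)*(-3))) = -273*((-58 - 168) + (15/2 - ¾)) = -273*(-226 + 27/4) = -273*(-877/4) = 239421/4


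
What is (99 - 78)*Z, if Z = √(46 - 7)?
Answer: 21*√39 ≈ 131.15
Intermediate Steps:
Z = √39 ≈ 6.2450
(99 - 78)*Z = (99 - 78)*√39 = 21*√39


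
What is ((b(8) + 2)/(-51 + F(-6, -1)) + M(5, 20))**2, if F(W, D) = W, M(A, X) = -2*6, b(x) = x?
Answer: 481636/3249 ≈ 148.24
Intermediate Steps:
M(A, X) = -12
((b(8) + 2)/(-51 + F(-6, -1)) + M(5, 20))**2 = ((8 + 2)/(-51 - 6) - 12)**2 = (10/(-57) - 12)**2 = (10*(-1/57) - 12)**2 = (-10/57 - 12)**2 = (-694/57)**2 = 481636/3249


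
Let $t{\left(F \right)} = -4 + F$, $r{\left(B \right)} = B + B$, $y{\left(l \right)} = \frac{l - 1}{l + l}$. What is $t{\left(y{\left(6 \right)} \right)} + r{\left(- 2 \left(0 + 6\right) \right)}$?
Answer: $- \frac{331}{12} \approx -27.583$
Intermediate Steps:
$y{\left(l \right)} = \frac{-1 + l}{2 l}$
$r{\left(B \right)} = 2 B$
$t{\left(y{\left(6 \right)} \right)} + r{\left(- 2 \left(0 + 6\right) \right)} = \left(-4 + \frac{-1 + 6}{2 \cdot 6}\right) + 2 \left(- 2 \left(0 + 6\right)\right) = \left(-4 + \frac{1}{2} \cdot \frac{1}{6} \cdot 5\right) + 2 \left(\left(-2\right) 6\right) = \left(-4 + \frac{5}{12}\right) + 2 \left(-12\right) = - \frac{43}{12} - 24 = - \frac{331}{12}$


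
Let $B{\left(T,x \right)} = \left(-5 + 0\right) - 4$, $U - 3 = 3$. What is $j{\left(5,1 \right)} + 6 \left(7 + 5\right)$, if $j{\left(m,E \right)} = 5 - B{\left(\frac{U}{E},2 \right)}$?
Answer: $86$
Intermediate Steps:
$U = 6$ ($U = 3 + 3 = 6$)
$B{\left(T,x \right)} = -9$ ($B{\left(T,x \right)} = -5 - 4 = -9$)
$j{\left(m,E \right)} = 14$ ($j{\left(m,E \right)} = 5 - -9 = 5 + 9 = 14$)
$j{\left(5,1 \right)} + 6 \left(7 + 5\right) = 14 + 6 \left(7 + 5\right) = 14 + 6 \cdot 12 = 14 + 72 = 86$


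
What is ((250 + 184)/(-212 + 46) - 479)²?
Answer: 1597920676/6889 ≈ 2.3195e+5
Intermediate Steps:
((250 + 184)/(-212 + 46) - 479)² = (434/(-166) - 479)² = (434*(-1/166) - 479)² = (-217/83 - 479)² = (-39974/83)² = 1597920676/6889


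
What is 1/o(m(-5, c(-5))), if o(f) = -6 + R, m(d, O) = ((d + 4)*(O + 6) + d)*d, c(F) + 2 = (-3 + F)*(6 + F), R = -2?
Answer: -⅛ ≈ -0.12500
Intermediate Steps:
c(F) = -2 + (-3 + F)*(6 + F)
m(d, O) = d*(d + (4 + d)*(6 + O)) (m(d, O) = ((4 + d)*(6 + O) + d)*d = (d + (4 + d)*(6 + O))*d = d*(d + (4 + d)*(6 + O)))
o(f) = -8 (o(f) = -6 - 2 = -8)
1/o(m(-5, c(-5))) = 1/(-8) = -⅛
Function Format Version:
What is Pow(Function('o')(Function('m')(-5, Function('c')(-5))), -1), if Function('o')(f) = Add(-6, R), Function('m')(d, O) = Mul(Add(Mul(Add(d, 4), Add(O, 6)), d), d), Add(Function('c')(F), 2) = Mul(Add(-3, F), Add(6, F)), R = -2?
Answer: Rational(-1, 8) ≈ -0.12500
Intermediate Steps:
Function('c')(F) = Add(-2, Mul(Add(-3, F), Add(6, F)))
Function('m')(d, O) = Mul(d, Add(d, Mul(Add(4, d), Add(6, O)))) (Function('m')(d, O) = Mul(Add(Mul(Add(4, d), Add(6, O)), d), d) = Mul(Add(d, Mul(Add(4, d), Add(6, O))), d) = Mul(d, Add(d, Mul(Add(4, d), Add(6, O)))))
Function('o')(f) = -8 (Function('o')(f) = Add(-6, -2) = -8)
Pow(Function('o')(Function('m')(-5, Function('c')(-5))), -1) = Pow(-8, -1) = Rational(-1, 8)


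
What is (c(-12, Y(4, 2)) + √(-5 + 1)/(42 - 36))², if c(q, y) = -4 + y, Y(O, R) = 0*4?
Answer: (-12 + I)²/9 ≈ 15.889 - 2.6667*I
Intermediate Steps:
Y(O, R) = 0
(c(-12, Y(4, 2)) + √(-5 + 1)/(42 - 36))² = ((-4 + 0) + √(-5 + 1)/(42 - 36))² = (-4 + √(-4)/6)² = (-4 + (2*I)*(⅙))² = (-4 + I/3)²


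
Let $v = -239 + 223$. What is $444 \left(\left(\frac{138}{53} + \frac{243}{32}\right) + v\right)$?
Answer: $- \frac{1092351}{424} \approx -2576.3$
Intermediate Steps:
$v = -16$
$444 \left(\left(\frac{138}{53} + \frac{243}{32}\right) + v\right) = 444 \left(\left(\frac{138}{53} + \frac{243}{32}\right) - 16\right) = 444 \left(\frac{17295}{1696} - 16\right) = 444 \left(- \frac{9841}{1696}\right) = - \frac{1092351}{424}$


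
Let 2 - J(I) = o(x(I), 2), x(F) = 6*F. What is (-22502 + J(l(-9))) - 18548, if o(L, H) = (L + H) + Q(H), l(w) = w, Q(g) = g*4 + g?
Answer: -41006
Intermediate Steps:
Q(g) = 5*g (Q(g) = 4*g + g = 5*g)
o(L, H) = L + 6*H (o(L, H) = (L + H) + 5*H = (H + L) + 5*H = L + 6*H)
J(I) = -10 - 6*I (J(I) = 2 - (6*I + 6*2) = 2 - (6*I + 12) = 2 - (12 + 6*I) = 2 + (-12 - 6*I) = -10 - 6*I)
(-22502 + J(l(-9))) - 18548 = (-22502 + (-10 - 6*(-9))) - 18548 = (-22502 + (-10 + 54)) - 18548 = (-22502 + 44) - 18548 = -22458 - 18548 = -41006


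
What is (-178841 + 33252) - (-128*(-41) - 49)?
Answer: -150788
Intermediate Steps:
(-178841 + 33252) - (-128*(-41) - 49) = -145589 - (5248 - 49) = -145589 - 1*5199 = -145589 - 5199 = -150788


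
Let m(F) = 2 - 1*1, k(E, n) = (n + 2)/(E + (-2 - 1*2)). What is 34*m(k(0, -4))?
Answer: 34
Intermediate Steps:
k(E, n) = (2 + n)/(-4 + E) (k(E, n) = (2 + n)/(E + (-2 - 2)) = (2 + n)/(E - 4) = (2 + n)/(-4 + E))
m(F) = 1 (m(F) = 2 - 1 = 1)
34*m(k(0, -4)) = 34*1 = 34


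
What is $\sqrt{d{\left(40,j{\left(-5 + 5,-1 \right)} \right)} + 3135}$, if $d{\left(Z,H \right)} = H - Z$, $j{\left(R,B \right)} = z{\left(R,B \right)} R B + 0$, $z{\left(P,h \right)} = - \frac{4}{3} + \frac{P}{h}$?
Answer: $\sqrt{3095} \approx 55.633$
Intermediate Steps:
$z{\left(P,h \right)} = - \frac{4}{3} + \frac{P}{h}$ ($z{\left(P,h \right)} = \left(-4\right) \frac{1}{3} + \frac{P}{h} = - \frac{4}{3} + \frac{P}{h}$)
$j{\left(R,B \right)} = B R \left(- \frac{4}{3} + \frac{R}{B}\right)$ ($j{\left(R,B \right)} = \left(- \frac{4}{3} + \frac{R}{B}\right) R B + 0 = R \left(- \frac{4}{3} + \frac{R}{B}\right) B + 0 = B R \left(- \frac{4}{3} + \frac{R}{B}\right) + 0 = B R \left(- \frac{4}{3} + \frac{R}{B}\right)$)
$\sqrt{d{\left(40,j{\left(-5 + 5,-1 \right)} \right)} + 3135} = \sqrt{\left(\frac{\left(-5 + 5\right) \left(\left(-4\right) \left(-1\right) + 3 \left(-5 + 5\right)\right)}{3} - 40\right) + 3135} = \sqrt{\left(\frac{1}{3} \cdot 0 \left(4 + 3 \cdot 0\right) - 40\right) + 3135} = \sqrt{\left(\frac{1}{3} \cdot 0 \left(4 + 0\right) - 40\right) + 3135} = \sqrt{\left(\frac{1}{3} \cdot 0 \cdot 4 - 40\right) + 3135} = \sqrt{\left(0 - 40\right) + 3135} = \sqrt{-40 + 3135} = \sqrt{3095}$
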